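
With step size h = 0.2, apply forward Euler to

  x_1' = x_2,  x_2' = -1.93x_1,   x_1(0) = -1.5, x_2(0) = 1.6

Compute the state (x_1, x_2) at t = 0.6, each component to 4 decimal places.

Euler on (x_1,x_2): x_1_{n+1} = x_1_n + h·x_1', x_2_{n+1} = x_2_n + h·x_2'.
0.000000: (-1.500000, 1.600000); f=(1.600000, 2.895000) → (-1.180000, 2.179000)
0.200000: (-1.180000, 2.179000); f=(2.179000, 2.277400) → (-0.744200, 2.634480)
0.400000: (-0.744200, 2.634480); f=(2.634480, 1.436306) → (-0.217304, 2.921741)
(x_1(0.6), x_2(0.6)) ≈ (-0.2173, 2.9217)

-0.2173, 2.9217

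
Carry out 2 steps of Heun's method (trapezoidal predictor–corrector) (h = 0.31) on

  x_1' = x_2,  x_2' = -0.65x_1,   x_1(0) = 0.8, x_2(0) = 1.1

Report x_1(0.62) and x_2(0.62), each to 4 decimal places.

Heun on (x_1,x_2): k1 = f(s_n, state_n); k2 = f(s_n + h, state_n + h·k1); state_{n+1} = state_n + (h/2)·(k1 + k2).
0.000000: (0.800000, 1.100000)
  k1 = (1.100000, -0.520000)
  predictor → (1.141000, 0.938800)
  k2 = (0.938800, -0.741650)
  → (1.116014, 0.904444)
0.310000: (1.116014, 0.904444)
  k1 = (0.904444, -0.725409)
  predictor → (1.396392, 0.679567)
  k2 = (0.679567, -0.907655)
  → (1.361536, 0.651319)
(x_1(0.62), x_2(0.62)) ≈ (1.3615, 0.6513)

1.3615, 0.6513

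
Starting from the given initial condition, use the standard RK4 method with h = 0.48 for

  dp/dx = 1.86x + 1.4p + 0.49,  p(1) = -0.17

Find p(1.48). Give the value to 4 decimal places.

RK4: k1 = f(x_n, p_n); k2 = f(x_n + h/2, p_n + (h/2)·k1); k3 = f(x_n + h/2, p_n + (h/2)·k2); k4 = f(x_n + h, p_n + h·k3); p_{n+1} = p_n + (h/6)·(k1 + 2k2 + 2k3 + k4).
x=1.000000, p=-0.170000:
  k1 = f(1.000000, -0.170000) = 2.112000
  k2 = f(1.240000, 0.336880) = 3.268032
  k3 = f(1.240000, 0.614328) = 3.656459
  k4 = f(1.480000, 1.585100) = 5.461940
  p ← -0.170000 + (0.48/6)·(k1 + 2k2 + 2k3 + k4) = 1.543834
p(1.48) ≈ 1.5438

1.5438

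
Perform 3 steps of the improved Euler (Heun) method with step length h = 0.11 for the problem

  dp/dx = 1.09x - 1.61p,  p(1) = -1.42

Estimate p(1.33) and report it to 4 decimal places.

-0.5087

Heun: k1 = f(x_n, p_n); k2 = f(x_n + h, p_n + h·k1); p_{n+1} = p_n + (h/2)·(k1 + k2).
x=1.000000, p=-1.420000:
  k1 = f(1.000000, -1.420000) = 3.376200
  k2 = f(1.110000, -1.048618) = 2.898175
  p ← -1.420000 + (0.11/2)·(3.376200 + 2.898175) = -1.074909
x=1.110000, p=-1.074909:
  k1 = f(1.110000, -1.074909) = 2.940504
  k2 = f(1.220000, -0.751454) = 2.539641
  p ← -1.074909 + (0.11/2)·(2.940504 + 2.539641) = -0.773501
x=1.220000, p=-0.773501:
  k1 = f(1.220000, -0.773501) = 2.575137
  k2 = f(1.330000, -0.490236) = 2.238980
  p ← -0.773501 + (0.11/2)·(2.575137 + 2.238980) = -0.508725
p(1.33) ≈ -0.5087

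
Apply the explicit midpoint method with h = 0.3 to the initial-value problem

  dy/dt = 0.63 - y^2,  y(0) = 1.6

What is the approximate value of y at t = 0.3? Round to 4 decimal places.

Midpoint: k1 = f(t_n, y_n); k2 = f(t_n + h/2, y_n + (h/2)·k1); y_{n+1} = y_n + h·k2.
t=0.000000, y=1.600000:
  k1 = f(0.000000, 1.600000) = -1.930000
  k2 = f(0.150000, 1.310500) = -1.087410
  y ← 1.600000 + 0.3·(-1.087410) = 1.273777
y(0.3) ≈ 1.2738

1.2738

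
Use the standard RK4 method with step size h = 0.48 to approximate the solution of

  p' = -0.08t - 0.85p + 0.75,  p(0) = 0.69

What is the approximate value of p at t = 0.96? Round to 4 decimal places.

0.7687

RK4: k1 = f(t_n, p_n); k2 = f(t_n + h/2, p_n + (h/2)·k1); k3 = f(t_n + h/2, p_n + (h/2)·k2); k4 = f(t_n + h, p_n + h·k3); p_{n+1} = p_n + (h/6)·(k1 + 2k2 + 2k3 + k4).
t=0.000000, p=0.690000:
  k1 = f(0.000000, 0.690000) = 0.163500
  k2 = f(0.240000, 0.729240) = 0.110946
  k3 = f(0.240000, 0.716627) = 0.121667
  k4 = f(0.480000, 0.748400) = 0.075460
  p ← 0.690000 + (0.48/6)·(k1 + 2k2 + 2k3 + k4) = 0.746335
t=0.480000, p=0.746335:
  k1 = f(0.480000, 0.746335) = 0.077215
  k2 = f(0.720000, 0.764867) = 0.042263
  k3 = f(0.720000, 0.756478) = 0.049394
  k4 = f(0.960000, 0.770044) = 0.018663
  p ← 0.746335 + (0.48/6)·(k1 + 2k2 + 2k3 + k4) = 0.768670
p(0.96) ≈ 0.7687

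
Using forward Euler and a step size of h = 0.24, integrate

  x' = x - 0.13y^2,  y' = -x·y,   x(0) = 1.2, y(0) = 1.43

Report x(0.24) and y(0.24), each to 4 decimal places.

Euler on (x,y): x_{n+1} = x_n + h·x', y_{n+1} = y_n + h·y'.
0.000000: (1.200000, 1.430000); f=(0.934163, -1.716000) → (1.424199, 1.018160)
(x(0.24), y(0.24)) ≈ (1.4242, 1.0182)

1.4242, 1.0182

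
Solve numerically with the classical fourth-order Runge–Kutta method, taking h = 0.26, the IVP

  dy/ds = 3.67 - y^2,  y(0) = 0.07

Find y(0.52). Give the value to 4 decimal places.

RK4: k1 = f(s_n, y_n); k2 = f(s_n + h/2, y_n + (h/2)·k1); k3 = f(s_n + h/2, y_n + (h/2)·k2); k4 = f(s_n + h, y_n + h·k3); y_{n+1} = y_n + (h/6)·(k1 + 2k2 + 2k3 + k4).
s=0.000000, y=0.070000:
  k1 = f(0.000000, 0.070000) = 3.665100
  k2 = f(0.130000, 0.546463) = 3.371378
  k3 = f(0.130000, 0.508279) = 3.411652
  k4 = f(0.260000, 0.957030) = 2.754094
  y ← 0.070000 + (0.26/6)·(k1 + 2k2 + 2k3 + k4) = 0.936028
s=0.260000, y=0.936028:
  k1 = f(0.260000, 0.936028) = 2.793852
  k2 = f(0.390000, 1.299229) = 1.982005
  k3 = f(0.390000, 1.193688) = 2.245108
  k4 = f(0.520000, 1.519756) = 1.360342
  y ← 0.936028 + (0.26/6)·(k1 + 2k2 + 2k3 + k4) = 1.482393
y(0.52) ≈ 1.4824

1.4824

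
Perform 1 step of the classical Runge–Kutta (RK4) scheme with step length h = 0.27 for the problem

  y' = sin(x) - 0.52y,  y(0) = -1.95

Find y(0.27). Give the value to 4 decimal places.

-1.6600

RK4: k1 = f(x_n, y_n); k2 = f(x_n + h/2, y_n + (h/2)·k1); k3 = f(x_n + h/2, y_n + (h/2)·k2); k4 = f(x_n + h, y_n + h·k3); y_{n+1} = y_n + (h/6)·(k1 + 2k2 + 2k3 + k4).
x=0.000000, y=-1.950000:
  k1 = f(0.000000, -1.950000) = 1.014000
  k2 = f(0.135000, -1.813110) = 1.077408
  k3 = f(0.135000, -1.804550) = 1.072956
  k4 = f(0.270000, -1.660302) = 1.130088
  y ← -1.950000 + (0.27/6)·(k1 + 2k2 + 2k3 + k4) = -1.659983
y(0.27) ≈ -1.6600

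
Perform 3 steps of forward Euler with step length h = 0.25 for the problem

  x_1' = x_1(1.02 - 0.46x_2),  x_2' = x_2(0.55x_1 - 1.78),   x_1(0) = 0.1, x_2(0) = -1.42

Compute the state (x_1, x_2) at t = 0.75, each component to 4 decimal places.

0.2501, -0.2697

Euler on (x_1,x_2): x_1_{n+1} = x_1_n + h·x_1', x_2_{n+1} = x_2_n + h·x_2'.
0.000000: (0.100000, -1.420000); f=(0.167320, 2.449500) → (0.141830, -0.807625)
0.250000: (0.141830, -0.807625); f=(0.197358, 1.374573) → (0.191169, -0.463982)
0.500000: (0.191169, -0.463982); f=(0.235794, 0.777103) → (0.250118, -0.269706)
(x_1(0.75), x_2(0.75)) ≈ (0.2501, -0.2697)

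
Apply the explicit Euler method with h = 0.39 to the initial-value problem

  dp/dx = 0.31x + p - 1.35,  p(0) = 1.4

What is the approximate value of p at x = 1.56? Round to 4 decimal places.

1.9003

Euler: p_{n+1} = p_n + h·f(x_n, p_n).
x=0.000000, p=1.400000: f=0.050000 → p ← 1.400000 + 0.39·0.050000 = 1.419500
x=0.390000, p=1.419500: f=0.190400 → p ← 1.419500 + 0.39·0.190400 = 1.493756
x=0.780000, p=1.493756: f=0.385556 → p ← 1.493756 + 0.39·0.385556 = 1.644123
x=1.170000, p=1.644123: f=0.656823 → p ← 1.644123 + 0.39·0.656823 = 1.900284
p(1.56) ≈ 1.9003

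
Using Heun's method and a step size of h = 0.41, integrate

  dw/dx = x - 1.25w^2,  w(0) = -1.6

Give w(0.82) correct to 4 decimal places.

Heun: k1 = f(x_n, w_n); k2 = f(x_n + h, w_n + h·k1); w_{n+1} = w_n + (h/2)·(k1 + k2).
x=0.000000, w=-1.600000:
  k1 = f(0.000000, -1.600000) = -3.200000
  k2 = f(0.410000, -2.912000) = -10.189680
  w ← -1.600000 + (0.41/2)·(-3.200000 + (-10.189680)) = -4.344884
x=0.410000, w=-4.344884:
  k1 = f(0.410000, -4.344884) = -23.187526
  k2 = f(0.820000, -13.851770) = -239.019411
  w ← -4.344884 + (0.41/2)·(-23.187526 + (-239.019411)) = -58.097306
w(0.82) ≈ -58.0973

-58.0973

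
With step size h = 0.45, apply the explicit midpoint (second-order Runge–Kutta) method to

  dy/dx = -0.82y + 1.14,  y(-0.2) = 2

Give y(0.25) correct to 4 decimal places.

Midpoint: k1 = f(x_n, y_n); k2 = f(x_n + h/2, y_n + (h/2)·k1); y_{n+1} = y_n + h·k2.
x=-0.200000, y=2.000000:
  k1 = f(-0.200000, 2.000000) = -0.500000
  k2 = f(0.025000, 1.887500) = -0.407750
  y ← 2.000000 + 0.45·(-0.407750) = 1.816512
y(0.25) ≈ 1.8165

1.8165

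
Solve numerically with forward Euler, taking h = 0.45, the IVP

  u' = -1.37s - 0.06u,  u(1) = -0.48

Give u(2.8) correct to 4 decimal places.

-4.4329

Euler: u_{n+1} = u_n + h·f(s_n, u_n).
s=1.000000, u=-0.480000: f=-1.341200 → u ← -0.480000 + 0.45·(-1.341200) = -1.083540
s=1.450000, u=-1.083540: f=-1.921488 → u ← -1.083540 + 0.45·(-1.921488) = -1.948209
s=1.900000, u=-1.948209: f=-2.486107 → u ← -1.948209 + 0.45·(-2.486107) = -3.066958
s=2.350000, u=-3.066958: f=-3.035483 → u ← -3.066958 + 0.45·(-3.035483) = -4.432925
u(2.8) ≈ -4.4329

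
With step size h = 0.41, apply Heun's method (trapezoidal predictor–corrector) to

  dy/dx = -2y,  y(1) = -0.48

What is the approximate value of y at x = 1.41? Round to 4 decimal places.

Heun: k1 = f(x_n, y_n); k2 = f(x_n + h, y_n + h·k1); y_{n+1} = y_n + (h/2)·(k1 + k2).
x=1.000000, y=-0.480000:
  k1 = f(1.000000, -0.480000) = 0.960000
  k2 = f(1.410000, -0.086400) = 0.172800
  y ← -0.480000 + (0.41/2)·(0.960000 + 0.172800) = -0.247776
y(1.41) ≈ -0.2478

-0.2478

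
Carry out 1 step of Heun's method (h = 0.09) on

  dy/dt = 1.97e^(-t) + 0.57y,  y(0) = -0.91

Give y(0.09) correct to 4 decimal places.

Heun: k1 = f(t_n, y_n); k2 = f(t_n + h, y_n + h·k1); y_{n+1} = y_n + (h/2)·(k1 + k2).
t=0.000000, y=-0.910000:
  k1 = f(0.000000, -0.910000) = 1.451300
  k2 = f(0.090000, -0.779383) = 1.356196
  y ← -0.910000 + (0.09/2)·(1.451300 + 1.356196) = -0.783663
y(0.09) ≈ -0.7837

-0.7837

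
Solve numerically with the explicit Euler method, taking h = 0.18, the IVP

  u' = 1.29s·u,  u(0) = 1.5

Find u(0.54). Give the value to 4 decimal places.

Euler: u_{n+1} = u_n + h·f(s_n, u_n).
s=0.000000, u=1.500000: f=0.000000 → u ← 1.500000 + 0.18·0.000000 = 1.500000
s=0.180000, u=1.500000: f=0.348300 → u ← 1.500000 + 0.18·0.348300 = 1.562694
s=0.360000, u=1.562694: f=0.725715 → u ← 1.562694 + 0.18·0.725715 = 1.693323
u(0.54) ≈ 1.6933

1.6933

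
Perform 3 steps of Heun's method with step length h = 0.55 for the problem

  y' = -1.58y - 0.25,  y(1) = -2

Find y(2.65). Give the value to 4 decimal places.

-0.4005

Heun: k1 = f(t_n, y_n); k2 = f(t_n + h, y_n + h·k1); y_{n+1} = y_n + (h/2)·(k1 + k2).
t=1.000000, y=-2.000000:
  k1 = f(1.000000, -2.000000) = 2.910000
  k2 = f(1.550000, -0.399500) = 0.381210
  y ← -2.000000 + (0.55/2)·(2.910000 + 0.381210) = -1.094917
t=1.550000, y=-1.094917:
  k1 = f(1.550000, -1.094917) = 1.479969
  k2 = f(2.100000, -0.280934) = 0.193876
  y ← -1.094917 + (0.55/2)·(1.479969 + 0.193876) = -0.634610
t=2.100000, y=-0.634610:
  k1 = f(2.100000, -0.634610) = 0.752684
  k2 = f(2.650000, -0.220634) = 0.098602
  y ← -0.634610 + (0.55/2)·(0.752684 + 0.098602) = -0.400506
y(2.65) ≈ -0.4005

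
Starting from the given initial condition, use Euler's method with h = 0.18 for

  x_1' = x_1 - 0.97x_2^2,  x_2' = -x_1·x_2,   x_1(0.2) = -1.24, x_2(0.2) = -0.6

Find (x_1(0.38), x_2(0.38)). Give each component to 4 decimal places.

Euler on (x_1,x_2): x_1_{n+1} = x_1_n + h·x_1', x_2_{n+1} = x_2_n + h·x_2'.
0.200000: (-1.240000, -0.600000); f=(-1.589200, -0.744000) → (-1.526056, -0.733920)
(x_1(0.38), x_2(0.38)) ≈ (-1.5261, -0.7339)

-1.5261, -0.7339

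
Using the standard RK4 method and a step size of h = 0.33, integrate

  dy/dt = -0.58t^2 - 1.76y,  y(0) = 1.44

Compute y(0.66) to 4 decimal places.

RK4: k1 = f(t_n, y_n); k2 = f(t_n + h/2, y_n + (h/2)·k1); k3 = f(t_n + h/2, y_n + (h/2)·k2); k4 = f(t_n + h, y_n + h·k3); y_{n+1} = y_n + (h/6)·(k1 + 2k2 + 2k3 + k4).
t=0.000000, y=1.440000:
  k1 = f(0.000000, 1.440000) = -2.534400
  k2 = f(0.165000, 1.021824) = -1.814201
  k3 = f(0.165000, 1.140657) = -2.023347
  k4 = f(0.330000, 0.772296) = -1.422402
  y ← 1.440000 + (0.33/6)·(k1 + 2k2 + 2k3 + k4) = 0.800246
t=0.330000, y=0.800246:
  k1 = f(0.330000, 0.800246) = -1.471594
  k2 = f(0.495000, 0.557433) = -1.123196
  k3 = f(0.495000, 0.614918) = -1.224371
  k4 = f(0.660000, 0.396203) = -0.949966
  y ← 0.800246 + (0.33/6)·(k1 + 2k2 + 2k3 + k4) = 0.408828
y(0.66) ≈ 0.4088

0.4088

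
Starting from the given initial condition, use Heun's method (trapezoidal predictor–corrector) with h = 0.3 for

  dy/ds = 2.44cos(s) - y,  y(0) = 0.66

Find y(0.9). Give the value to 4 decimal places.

1.4555

Heun: k1 = f(s_n, y_n); k2 = f(s_n + h, y_n + h·k1); y_{n+1} = y_n + (h/2)·(k1 + k2).
s=0.000000, y=0.660000:
  k1 = f(0.000000, 0.660000) = 1.780000
  k2 = f(0.300000, 1.194000) = 1.137021
  y ← 0.660000 + (0.3/2)·(1.780000 + 1.137021) = 1.097553
s=0.300000, y=1.097553:
  k1 = f(0.300000, 1.097553) = 1.233468
  k2 = f(0.600000, 1.467594) = 0.546225
  y ← 1.097553 + (0.3/2)·(1.233468 + 0.546225) = 1.364507
s=0.600000, y=1.364507:
  k1 = f(0.600000, 1.364507) = 0.649312
  k2 = f(0.900000, 1.559301) = -0.042572
  y ← 1.364507 + (0.3/2)·(0.649312 + (-0.042572)) = 1.455518
y(0.9) ≈ 1.4555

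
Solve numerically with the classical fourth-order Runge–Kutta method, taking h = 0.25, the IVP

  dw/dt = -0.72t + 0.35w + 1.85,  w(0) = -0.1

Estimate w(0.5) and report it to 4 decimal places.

0.7963

RK4: k1 = f(t_n, w_n); k2 = f(t_n + h/2, w_n + (h/2)·k1); k3 = f(t_n + h/2, w_n + (h/2)·k2); k4 = f(t_n + h, w_n + h·k3); w_{n+1} = w_n + (h/6)·(k1 + 2k2 + 2k3 + k4).
t=0.000000, w=-0.100000:
  k1 = f(0.000000, -0.100000) = 1.815000
  k2 = f(0.125000, 0.126875) = 1.804406
  k3 = f(0.125000, 0.125551) = 1.803943
  k4 = f(0.250000, 0.350986) = 1.792845
  w ← -0.100000 + (0.25/6)·(k1 + 2k2 + 2k3 + k4) = 0.351023
t=0.250000, w=0.351023:
  k1 = f(0.250000, 0.351023) = 1.792858
  k2 = f(0.375000, 0.575130) = 1.781295
  k3 = f(0.375000, 0.573685) = 1.780790
  k4 = f(0.500000, 0.796220) = 1.768677
  w ← 0.351023 + (0.25/6)·(k1 + 2k2 + 2k3 + k4) = 0.796260
w(0.5) ≈ 0.7963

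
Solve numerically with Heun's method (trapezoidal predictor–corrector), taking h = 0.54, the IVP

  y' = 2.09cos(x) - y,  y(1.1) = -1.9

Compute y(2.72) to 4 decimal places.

-1.2634

Heun: k1 = f(x_n, y_n); k2 = f(x_n + h, y_n + h·k1); y_{n+1} = y_n + (h/2)·(k1 + k2).
x=1.100000, y=-1.900000:
  k1 = f(1.100000, -1.900000) = 2.848016
  k2 = f(1.640000, -0.362071) = 0.217551
  y ← -1.900000 + (0.54/2)·(2.848016 + 0.217551) = -1.072297
x=1.640000, y=-1.072297:
  k1 = f(1.640000, -1.072297) = 0.927777
  k2 = f(2.180000, -0.571298) = -0.624631
  y ← -1.072297 + (0.54/2)·(0.927777 + (-0.624631)) = -0.990448
x=2.180000, y=-0.990448:
  k1 = f(2.180000, -0.990448) = -0.205481
  k2 = f(2.720000, -1.101407) = -0.805589
  y ← -0.990448 + (0.54/2)·(-0.205481 + (-0.805589)) = -1.263436
y(2.72) ≈ -1.2634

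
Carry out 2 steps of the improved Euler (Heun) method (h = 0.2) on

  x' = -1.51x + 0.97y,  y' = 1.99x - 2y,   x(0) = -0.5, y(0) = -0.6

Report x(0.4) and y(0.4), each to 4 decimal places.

Heun on (x,y): k1 = f(s_n, state_n); k2 = f(s_n + h, state_n + h·k1); state_{n+1} = state_n + (h/2)·(k1 + k2).
0.000000: (-0.500000, -0.600000)
  k1 = (0.173000, 0.205000)
  predictor → (-0.465400, -0.559000)
  k2 = (0.160524, 0.191854)
  → (-0.466648, -0.560315)
0.200000: (-0.466648, -0.560315)
  k1 = (0.161133, 0.192000)
  predictor → (-0.434421, -0.521915)
  k2 = (0.149719, 0.179331)
  → (-0.435562, -0.523181)
(x(0.4), y(0.4)) ≈ (-0.4356, -0.5232)

-0.4356, -0.5232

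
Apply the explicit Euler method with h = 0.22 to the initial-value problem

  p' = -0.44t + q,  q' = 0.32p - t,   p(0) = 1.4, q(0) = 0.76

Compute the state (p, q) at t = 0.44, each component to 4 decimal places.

1.7348, 0.9205

Euler on (p,q): p_{n+1} = p_n + h·p', q_{n+1} = q_n + h·q'.
0.000000: (1.400000, 0.760000); f=(0.760000, 0.448000) → (1.567200, 0.858560)
0.220000: (1.567200, 0.858560); f=(0.761760, 0.281504) → (1.734787, 0.920491)
(p(0.44), q(0.44)) ≈ (1.7348, 0.9205)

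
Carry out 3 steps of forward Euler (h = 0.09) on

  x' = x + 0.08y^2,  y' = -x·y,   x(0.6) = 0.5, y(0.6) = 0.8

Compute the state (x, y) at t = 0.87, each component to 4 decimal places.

0.6614, 0.6868

Euler on (x,y): x_{n+1} = x_n + h·x', y_{n+1} = y_n + h·y'.
0.600000: (0.500000, 0.800000); f=(0.551200, -0.400000) → (0.549608, 0.764000)
0.690000: (0.549608, 0.764000); f=(0.596304, -0.419901) → (0.603275, 0.726209)
0.780000: (0.603275, 0.726209); f=(0.645466, -0.438104) → (0.661367, 0.686780)
(x(0.87), y(0.87)) ≈ (0.6614, 0.6868)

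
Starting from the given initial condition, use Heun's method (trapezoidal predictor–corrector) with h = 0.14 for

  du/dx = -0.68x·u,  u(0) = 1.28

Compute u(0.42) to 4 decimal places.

Heun: k1 = f(x_n, u_n); k2 = f(x_n + h, u_n + h·k1); u_{n+1} = u_n + (h/2)·(k1 + k2).
x=0.000000, u=1.280000:
  k1 = f(0.000000, 1.280000) = 0.000000
  k2 = f(0.140000, 1.280000) = -0.121856
  u ← 1.280000 + (0.14/2)·(0.000000 + (-0.121856)) = 1.271470
x=0.140000, u=1.271470:
  k1 = f(0.140000, 1.271470) = -0.121044
  k2 = f(0.280000, 1.254524) = -0.238861
  u ← 1.271470 + (0.14/2)·(-0.121044 + (-0.238861)) = 1.246277
x=0.280000, u=1.246277:
  k1 = f(0.280000, 1.246277) = -0.237291
  k2 = f(0.420000, 1.213056) = -0.346449
  u ← 1.246277 + (0.14/2)·(-0.237291 + (-0.346449)) = 1.205415
u(0.42) ≈ 1.2054

1.2054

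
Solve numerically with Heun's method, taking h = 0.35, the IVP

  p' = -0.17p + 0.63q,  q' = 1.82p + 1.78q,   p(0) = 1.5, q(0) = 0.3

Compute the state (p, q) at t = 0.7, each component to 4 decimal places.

Heun on (p,q): k1 = f(t_n, state_n); k2 = f(t_n + h, state_n + h·k1); state_{n+1} = state_n + (h/2)·(k1 + k2).
0.000000: (1.500000, 0.300000)
  k1 = (-0.066000, 3.264000)
  predictor → (1.476900, 1.442400)
  k2 = (0.657639, 5.255430)
  → (1.603537, 1.790900)
0.350000: (1.603537, 1.790900)
  k1 = (0.855666, 6.106239)
  predictor → (1.903020, 3.928084)
  k2 = (2.151180, 10.455486)
  → (2.129735, 4.689202)
(p(0.7), q(0.7)) ≈ (2.1297, 4.6892)

2.1297, 4.6892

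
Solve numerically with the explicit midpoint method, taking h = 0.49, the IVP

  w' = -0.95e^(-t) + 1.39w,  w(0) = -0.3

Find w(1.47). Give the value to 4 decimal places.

Midpoint: k1 = f(t_n, w_n); k2 = f(t_n + h/2, w_n + (h/2)·k1); w_{n+1} = w_n + h·k2.
t=0.000000, w=-0.300000:
  k1 = f(0.000000, -0.300000) = -1.367000
  k2 = f(0.245000, -0.634915) = -1.626101
  w ← -0.300000 + 0.49·(-1.626101) = -1.096790
t=0.490000, w=-1.096790:
  k1 = f(0.490000, -1.096790) = -2.106533
  k2 = f(0.735000, -1.612890) = -2.697447
  w ← -1.096790 + 0.49·(-2.697447) = -2.418539
t=0.980000, w=-2.418539:
  k1 = f(0.980000, -2.418539) = -3.718314
  k2 = f(1.225000, -3.329526) = -4.907111
  w ← -2.418539 + 0.49·(-4.907111) = -4.823023
w(1.47) ≈ -4.8230

-4.8230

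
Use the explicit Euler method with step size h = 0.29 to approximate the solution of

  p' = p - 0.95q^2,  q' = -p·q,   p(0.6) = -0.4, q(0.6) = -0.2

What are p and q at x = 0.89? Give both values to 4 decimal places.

-0.5270, -0.2232

Euler on (p,q): p_{n+1} = p_n + h·p', q_{n+1} = q_n + h·q'.
0.600000: (-0.400000, -0.200000); f=(-0.438000, -0.080000) → (-0.527020, -0.223200)
(p(0.89), q(0.89)) ≈ (-0.5270, -0.2232)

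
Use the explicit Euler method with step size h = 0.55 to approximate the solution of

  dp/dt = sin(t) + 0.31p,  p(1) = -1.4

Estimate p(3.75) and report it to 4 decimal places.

Euler: p_{n+1} = p_n + h·f(t_n, p_n).
t=1.000000, p=-1.400000: f=0.407471 → p ← -1.400000 + 0.55·0.407471 = -1.175891
t=1.550000, p=-1.175891: f=0.635258 → p ← -1.175891 + 0.55·0.635258 = -0.826499
t=2.100000, p=-0.826499: f=0.606995 → p ← -0.826499 + 0.55·0.606995 = -0.492652
t=2.650000, p=-0.492652: f=0.319308 → p ← -0.492652 + 0.55·0.319308 = -0.317033
t=3.200000, p=-0.317033: f=-0.156654 → p ← -0.317033 + 0.55·(-0.156654) = -0.403193
p(3.75) ≈ -0.4032

-0.4032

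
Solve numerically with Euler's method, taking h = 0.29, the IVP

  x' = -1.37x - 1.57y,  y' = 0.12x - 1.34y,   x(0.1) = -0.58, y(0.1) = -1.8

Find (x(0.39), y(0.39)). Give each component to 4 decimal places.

0.4700, -1.1207

Euler on (x,y): x_{n+1} = x_n + h·x', y_{n+1} = y_n + h·y'.
0.100000: (-0.580000, -1.800000); f=(3.620600, 2.342400) → (0.469974, -1.120704)
(x(0.39), y(0.39)) ≈ (0.4700, -1.1207)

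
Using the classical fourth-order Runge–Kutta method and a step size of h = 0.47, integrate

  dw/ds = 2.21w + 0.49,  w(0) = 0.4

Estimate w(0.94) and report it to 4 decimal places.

RK4: k1 = f(s_n, w_n); k2 = f(s_n + h/2, w_n + (h/2)·k1); k3 = f(s_n + h/2, w_n + (h/2)·k2); k4 = f(s_n + h, w_n + h·k3); w_{n+1} = w_n + (h/6)·(k1 + 2k2 + 2k3 + k4).
s=0.000000, w=0.400000:
  k1 = f(0.000000, 0.400000) = 1.374000
  k2 = f(0.235000, 0.722890) = 2.087587
  k3 = f(0.235000, 0.890583) = 2.458188
  k4 = f(0.470000, 1.555348) = 3.927320
  w ← 0.400000 + (0.47/6)·(k1 + 2k2 + 2k3 + k4) = 1.527442
s=0.470000, w=1.527442:
  k1 = f(0.470000, 1.527442) = 3.865646
  k2 = f(0.705000, 2.435868) = 5.873269
  k3 = f(0.705000, 2.907660) = 6.915928
  k4 = f(0.940000, 4.777928) = 11.049220
  w ← 1.527442 + (0.47/6)·(k1 + 2k2 + 2k3 + k4) = 4.699414
w(0.94) ≈ 4.6994

4.6994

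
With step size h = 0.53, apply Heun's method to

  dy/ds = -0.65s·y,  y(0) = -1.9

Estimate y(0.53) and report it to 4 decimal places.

Heun: k1 = f(s_n, y_n); k2 = f(s_n + h, y_n + h·k1); y_{n+1} = y_n + (h/2)·(k1 + k2).
s=0.000000, y=-1.900000:
  k1 = f(0.000000, -1.900000) = 0.000000
  k2 = f(0.530000, -1.900000) = 0.654550
  y ← -1.900000 + (0.53/2)·(0.000000 + 0.654550) = -1.726544
y(0.53) ≈ -1.7265

-1.7265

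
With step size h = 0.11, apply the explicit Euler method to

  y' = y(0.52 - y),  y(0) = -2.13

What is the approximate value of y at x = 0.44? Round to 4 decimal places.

Euler: y_{n+1} = y_n + h·f(x_n, y_n).
x=0.000000, y=-2.130000: f=-5.644500 → y ← -2.130000 + 0.11·(-5.644500) = -2.750895
x=0.110000, y=-2.750895: f=-8.997889 → y ← -2.750895 + 0.11·(-8.997889) = -3.740663
x=0.220000, y=-3.740663: f=-15.937702 → y ← -3.740663 + 0.11·(-15.937702) = -5.493810
x=0.330000, y=-5.493810: f=-33.038730 → y ← -5.493810 + 0.11·(-33.038730) = -9.128070
y(0.44) ≈ -9.1281

-9.1281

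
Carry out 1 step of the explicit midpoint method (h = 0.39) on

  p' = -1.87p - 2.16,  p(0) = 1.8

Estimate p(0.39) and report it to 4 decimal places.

Midpoint: k1 = f(x_n, p_n); k2 = f(x_n + h/2, p_n + (h/2)·k1); p_{n+1} = p_n + h·k2.
x=0.000000, p=1.800000:
  k1 = f(0.000000, 1.800000) = -5.526000
  k2 = f(0.195000, 0.722430) = -3.510944
  p ← 1.800000 + 0.39·(-3.510944) = 0.430732
p(0.39) ≈ 0.4307

0.4307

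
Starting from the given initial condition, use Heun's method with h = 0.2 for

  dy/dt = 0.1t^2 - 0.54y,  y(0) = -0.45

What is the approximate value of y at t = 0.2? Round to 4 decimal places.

Heun: k1 = f(t_n, y_n); k2 = f(t_n + h, y_n + h·k1); y_{n+1} = y_n + (h/2)·(k1 + k2).
t=0.000000, y=-0.450000:
  k1 = f(0.000000, -0.450000) = 0.243000
  k2 = f(0.200000, -0.401400) = 0.220756
  y ← -0.450000 + (0.2/2)·(0.243000 + 0.220756) = -0.403624
y(0.2) ≈ -0.4036

-0.4036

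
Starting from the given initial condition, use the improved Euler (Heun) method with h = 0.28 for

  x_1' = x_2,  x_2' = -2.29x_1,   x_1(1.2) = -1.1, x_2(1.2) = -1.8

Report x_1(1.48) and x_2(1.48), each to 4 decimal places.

Heun on (x_1,x_2): k1 = f(s_n, state_n); k2 = f(s_n + h, state_n + h·k1); state_{n+1} = state_n + (h/2)·(k1 + k2).
1.200000: (-1.100000, -1.800000)
  k1 = (-1.800000, 2.519000)
  predictor → (-1.604000, -1.094680)
  k2 = (-1.094680, 3.673160)
  → (-1.505255, -0.933098)
(x_1(1.48), x_2(1.48)) ≈ (-1.5053, -0.9331)

-1.5053, -0.9331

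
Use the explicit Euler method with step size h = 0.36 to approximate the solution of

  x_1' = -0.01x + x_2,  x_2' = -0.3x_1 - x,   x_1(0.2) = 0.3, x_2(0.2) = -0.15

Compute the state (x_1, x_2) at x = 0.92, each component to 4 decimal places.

0.1517, -0.4825

Euler on (x_1,x_2): x_1_{n+1} = x_1_n + h·x_1', x_2_{n+1} = x_2_n + h·x_2'.
0.200000: (0.300000, -0.150000); f=(-0.152000, -0.290000) → (0.245280, -0.254400)
0.560000: (0.245280, -0.254400); f=(-0.260000, -0.633584) → (0.151680, -0.482490)
(x_1(0.92), x_2(0.92)) ≈ (0.1517, -0.4825)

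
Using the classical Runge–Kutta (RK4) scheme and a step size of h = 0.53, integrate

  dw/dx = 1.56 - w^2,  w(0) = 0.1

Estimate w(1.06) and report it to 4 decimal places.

1.0998

RK4: k1 = f(x_n, w_n); k2 = f(x_n + h/2, w_n + (h/2)·k1); k3 = f(x_n + h/2, w_n + (h/2)·k2); k4 = f(x_n + h, w_n + h·k3); w_{n+1} = w_n + (h/6)·(k1 + 2k2 + 2k3 + k4).
x=0.000000, w=0.100000:
  k1 = f(0.000000, 0.100000) = 1.550000
  k2 = f(0.265000, 0.510750) = 1.299134
  k3 = f(0.265000, 0.444271) = 1.362624
  k4 = f(0.530000, 0.822191) = 0.884003
  w ← 0.100000 + (0.53/6)·(k1 + 2k2 + 2k3 + k4) = 0.785247
x=0.530000, w=0.785247:
  k1 = f(0.530000, 0.785247) = 0.943386
  k2 = f(0.795000, 1.035245) = 0.488268
  k3 = f(0.795000, 0.914639) = 0.723436
  k4 = f(1.060000, 1.168669) = 0.194213
  w ← 0.785247 + (0.53/6)·(k1 + 2k2 + 2k3 + k4) = 1.099803
w(1.06) ≈ 1.0998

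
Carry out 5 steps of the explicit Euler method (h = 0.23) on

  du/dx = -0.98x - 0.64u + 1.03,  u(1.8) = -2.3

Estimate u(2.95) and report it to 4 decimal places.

-2.1146

Euler: u_{n+1} = u_n + h·f(x_n, u_n).
x=1.800000, u=-2.300000: f=0.738000 → u ← -2.300000 + 0.23·0.738000 = -2.130260
x=2.030000, u=-2.130260: f=0.403966 → u ← -2.130260 + 0.23·0.403966 = -2.037348
x=2.260000, u=-2.037348: f=0.119103 → u ← -2.037348 + 0.23·0.119103 = -2.009954
x=2.490000, u=-2.009954: f=-0.123829 → u ← -2.009954 + 0.23·(-0.123829) = -2.038435
x=2.720000, u=-2.038435: f=-0.331002 → u ← -2.038435 + 0.23·(-0.331002) = -2.114565
u(2.95) ≈ -2.1146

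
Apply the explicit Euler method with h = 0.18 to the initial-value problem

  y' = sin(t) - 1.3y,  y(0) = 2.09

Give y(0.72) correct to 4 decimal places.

Euler: y_{n+1} = y_n + h·f(t_n, y_n).
t=0.000000, y=2.090000: f=-2.717000 → y ← 2.090000 + 0.18·(-2.717000) = 1.600940
t=0.180000, y=1.600940: f=-1.902192 → y ← 1.600940 + 0.18·(-1.902192) = 1.258545
t=0.360000, y=1.258545: f=-1.283835 → y ← 1.258545 + 0.18·(-1.283835) = 1.027455
t=0.540000, y=1.027455: f=-0.821556 → y ← 1.027455 + 0.18·(-0.821556) = 0.879575
y(0.72) ≈ 0.8796

0.8796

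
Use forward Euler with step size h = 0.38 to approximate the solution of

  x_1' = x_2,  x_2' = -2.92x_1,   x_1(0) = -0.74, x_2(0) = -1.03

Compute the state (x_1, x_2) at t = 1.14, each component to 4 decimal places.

Euler on (x_1,x_2): x_1_{n+1} = x_1_n + h·x_1', x_2_{n+1} = x_2_n + h·x_2'.
0.000000: (-0.740000, -1.030000); f=(-1.030000, 2.160800) → (-1.131400, -0.208896)
0.380000: (-1.131400, -0.208896); f=(-0.208896, 3.303688) → (-1.210780, 1.046505)
0.760000: (-1.210780, 1.046505); f=(1.046505, 3.535479) → (-0.813108, 2.389987)
(x_1(1.14), x_2(1.14)) ≈ (-0.8131, 2.3900)

-0.8131, 2.3900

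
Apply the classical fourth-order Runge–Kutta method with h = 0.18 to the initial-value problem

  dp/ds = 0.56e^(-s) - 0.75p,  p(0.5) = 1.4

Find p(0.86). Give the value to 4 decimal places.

1.1580

RK4: k1 = f(s_n, p_n); k2 = f(s_n + h/2, p_n + (h/2)·k1); k3 = f(s_n + h/2, p_n + (h/2)·k2); k4 = f(s_n + h, p_n + h·k3); p_{n+1} = p_n + (h/6)·(k1 + 2k2 + 2k3 + k4).
s=0.500000, p=1.400000:
  k1 = f(0.500000, 1.400000) = -0.710343
  k2 = f(0.590000, 1.336069) = -0.691629
  k3 = f(0.590000, 1.337753) = -0.692892
  k4 = f(0.680000, 1.275279) = -0.672754
  p ← 1.400000 + (0.18/6)·(k1 + 2k2 + 2k3 + k4) = 1.275436
s=0.680000, p=1.275436:
  k1 = f(0.680000, 1.275436) = -0.672871
  k2 = f(0.770000, 1.214877) = -0.651871
  k3 = f(0.770000, 1.216768) = -0.653288
  k4 = f(0.860000, 1.157844) = -0.631412
  p ← 1.275436 + (0.18/6)·(k1 + 2k2 + 2k3 + k4) = 1.157998
p(0.86) ≈ 1.1580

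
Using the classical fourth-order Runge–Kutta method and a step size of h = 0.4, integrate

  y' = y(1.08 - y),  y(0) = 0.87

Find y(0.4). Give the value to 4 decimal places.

0.9337

RK4: k1 = f(t_n, y_n); k2 = f(t_n + h/2, y_n + (h/2)·k1); k3 = f(t_n + h/2, y_n + (h/2)·k2); k4 = f(t_n + h, y_n + h·k3); y_{n+1} = y_n + (h/6)·(k1 + 2k2 + 2k3 + k4).
t=0.000000, y=0.870000:
  k1 = f(0.000000, 0.870000) = 0.182700
  k2 = f(0.200000, 0.906540) = 0.157248
  k3 = f(0.200000, 0.901450) = 0.160954
  k4 = f(0.400000, 0.934382) = 0.136063
  y ← 0.870000 + (0.4/6)·(k1 + 2k2 + 2k3 + k4) = 0.933678
y(0.4) ≈ 0.9337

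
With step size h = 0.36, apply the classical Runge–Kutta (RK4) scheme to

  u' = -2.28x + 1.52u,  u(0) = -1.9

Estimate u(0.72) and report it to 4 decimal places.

RK4: k1 = f(x_n, u_n); k2 = f(x_n + h/2, u_n + (h/2)·k1); k3 = f(x_n + h/2, u_n + (h/2)·k2); k4 = f(x_n + h, u_n + h·k3); u_{n+1} = u_n + (h/6)·(k1 + 2k2 + 2k3 + k4).
x=0.000000, u=-1.900000:
  k1 = f(0.000000, -1.900000) = -2.888000
  k2 = f(0.180000, -2.419840) = -4.088557
  k3 = f(0.180000, -2.635940) = -4.417029
  k4 = f(0.360000, -3.490130) = -6.125798
  u ← -1.900000 + (0.36/6)·(k1 + 2k2 + 2k3 + k4) = -3.461498
x=0.360000, u=-3.461498:
  k1 = f(0.360000, -3.461498) = -6.082277
  k2 = f(0.540000, -4.556308) = -8.156788
  k3 = f(0.540000, -4.929720) = -8.724375
  k4 = f(0.720000, -6.602273) = -11.677055
  u ← -3.461498 + (0.36/6)·(k1 + 2k2 + 2k3 + k4) = -6.552798
u(0.72) ≈ -6.5528

-6.5528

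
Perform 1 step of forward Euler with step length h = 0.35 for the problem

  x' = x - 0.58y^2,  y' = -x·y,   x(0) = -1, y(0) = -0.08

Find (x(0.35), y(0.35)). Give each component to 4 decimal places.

-1.3513, -0.1080

Euler on (x,y): x_{n+1} = x_n + h·x', y_{n+1} = y_n + h·y'.
0.000000: (-1.000000, -0.080000); f=(-1.003712, -0.080000) → (-1.351299, -0.108000)
(x(0.35), y(0.35)) ≈ (-1.3513, -0.1080)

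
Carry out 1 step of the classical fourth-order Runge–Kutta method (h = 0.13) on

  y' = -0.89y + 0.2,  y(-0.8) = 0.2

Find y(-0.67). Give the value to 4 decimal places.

RK4: k1 = f(s_n, y_n); k2 = f(s_n + h/2, y_n + (h/2)·k1); k3 = f(s_n + h/2, y_n + (h/2)·k2); k4 = f(s_n + h, y_n + h·k3); y_{n+1} = y_n + (h/6)·(k1 + 2k2 + 2k3 + k4).
s=-0.800000, y=0.200000:
  k1 = f(-0.800000, 0.200000) = 0.022000
  k2 = f(-0.735000, 0.201430) = 0.020727
  k3 = f(-0.735000, 0.201347) = 0.020801
  k4 = f(-0.670000, 0.202704) = 0.019593
  y ← 0.200000 + (0.13/6)·(k1 + 2k2 + 2k3 + k4) = 0.202701
y(-0.67) ≈ 0.2027

0.2027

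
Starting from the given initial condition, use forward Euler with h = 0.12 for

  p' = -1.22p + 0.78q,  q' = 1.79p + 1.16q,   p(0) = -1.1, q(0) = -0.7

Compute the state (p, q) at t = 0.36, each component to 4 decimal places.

Euler on (p,q): p_{n+1} = p_n + h·p', q_{n+1} = q_n + h·q'.
0.000000: (-1.100000, -0.700000); f=(0.796000, -2.781000) → (-1.004480, -1.033720)
0.120000: (-1.004480, -1.033720); f=(0.419164, -2.997134) → (-0.954180, -1.393376)
0.240000: (-0.954180, -1.393376); f=(0.077267, -3.324299) → (-0.944908, -1.792292)
(p(0.36), q(0.36)) ≈ (-0.9449, -1.7923)

-0.9449, -1.7923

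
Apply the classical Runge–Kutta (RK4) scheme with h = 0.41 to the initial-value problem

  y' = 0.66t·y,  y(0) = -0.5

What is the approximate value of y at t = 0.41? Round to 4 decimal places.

-0.5285

RK4: k1 = f(t_n, y_n); k2 = f(t_n + h/2, y_n + (h/2)·k1); k3 = f(t_n + h/2, y_n + (h/2)·k2); k4 = f(t_n + h, y_n + h·k3); y_{n+1} = y_n + (h/6)·(k1 + 2k2 + 2k3 + k4).
t=0.000000, y=-0.500000:
  k1 = f(0.000000, -0.500000) = 0.000000
  k2 = f(0.205000, -0.500000) = -0.067650
  k3 = f(0.205000, -0.513868) = -0.069526
  k4 = f(0.410000, -0.528506) = -0.143014
  y ← -0.500000 + (0.41/6)·(k1 + 2k2 + 2k3 + k4) = -0.528520
y(0.41) ≈ -0.5285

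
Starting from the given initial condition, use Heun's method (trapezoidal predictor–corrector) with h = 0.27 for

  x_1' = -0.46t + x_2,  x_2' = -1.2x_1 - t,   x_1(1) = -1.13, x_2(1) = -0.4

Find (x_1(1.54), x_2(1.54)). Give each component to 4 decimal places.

-1.6088, -0.2007

Heun on (x_1,x_2): k1 = f(t_n, state_n); k2 = f(t_n + h, state_n + h·k1); state_{n+1} = state_n + (h/2)·(k1 + k2).
1.000000: (-1.130000, -0.400000)
  k1 = (-0.860000, 0.356000)
  predictor → (-1.362200, -0.303880)
  k2 = (-0.888080, 0.364640)
  → (-1.365991, -0.302714)
1.270000: (-1.365991, -0.302714)
  k1 = (-0.886914, 0.369189)
  predictor → (-1.605457, -0.203033)
  k2 = (-0.911433, 0.386549)
  → (-1.608768, -0.200689)
(x_1(1.54), x_2(1.54)) ≈ (-1.6088, -0.2007)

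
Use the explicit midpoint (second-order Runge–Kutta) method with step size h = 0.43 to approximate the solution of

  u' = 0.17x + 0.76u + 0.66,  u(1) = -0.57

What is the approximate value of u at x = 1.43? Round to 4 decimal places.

-0.3558

Midpoint: k1 = f(x_n, u_n); k2 = f(x_n + h/2, u_n + (h/2)·k1); u_{n+1} = u_n + h·k2.
x=1.000000, u=-0.570000:
  k1 = f(1.000000, -0.570000) = 0.396800
  k2 = f(1.215000, -0.484688) = 0.498187
  u ← -0.570000 + 0.43·0.498187 = -0.355780
u(1.43) ≈ -0.3558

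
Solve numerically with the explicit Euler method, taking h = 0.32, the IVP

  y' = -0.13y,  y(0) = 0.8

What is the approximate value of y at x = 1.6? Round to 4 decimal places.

0.6469

Euler: y_{n+1} = y_n + h·f(x_n, y_n).
x=0.000000, y=0.800000: f=-0.104000 → y ← 0.800000 + 0.32·(-0.104000) = 0.766720
x=0.320000, y=0.766720: f=-0.099674 → y ← 0.766720 + 0.32·(-0.099674) = 0.734824
x=0.640000, y=0.734824: f=-0.095527 → y ← 0.734824 + 0.32·(-0.095527) = 0.704256
x=0.960000, y=0.704256: f=-0.091553 → y ← 0.704256 + 0.32·(-0.091553) = 0.674959
x=1.280000, y=0.674959: f=-0.087745 → y ← 0.674959 + 0.32·(-0.087745) = 0.646880
y(1.6) ≈ 0.6469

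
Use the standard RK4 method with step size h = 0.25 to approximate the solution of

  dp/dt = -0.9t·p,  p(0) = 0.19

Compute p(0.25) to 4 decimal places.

RK4: k1 = f(t_n, p_n); k2 = f(t_n + h/2, p_n + (h/2)·k1); k3 = f(t_n + h/2, p_n + (h/2)·k2); k4 = f(t_n + h, p_n + h·k3); p_{n+1} = p_n + (h/6)·(k1 + 2k2 + 2k3 + k4).
t=0.000000, p=0.190000:
  k1 = f(0.000000, 0.190000) = 0.000000
  k2 = f(0.125000, 0.190000) = -0.021375
  k3 = f(0.125000, 0.187328) = -0.021074
  k4 = f(0.250000, 0.184731) = -0.041565
  p ← 0.190000 + (0.25/6)·(k1 + 2k2 + 2k3 + k4) = 0.184731
p(0.25) ≈ 0.1847

0.1847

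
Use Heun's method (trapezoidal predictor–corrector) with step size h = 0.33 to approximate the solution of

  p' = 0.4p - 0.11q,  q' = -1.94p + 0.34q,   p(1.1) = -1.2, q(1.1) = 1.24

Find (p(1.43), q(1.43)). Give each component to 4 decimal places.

-1.4333, 2.2634

Heun on (p,q): k1 = f(t_n, state_n); k2 = f(t_n + h, state_n + h·k1); state_{n+1} = state_n + (h/2)·(k1 + k2).
1.100000: (-1.200000, 1.240000)
  k1 = (-0.616400, 2.749600)
  predictor → (-1.403412, 2.147368)
  k2 = (-0.797575, 3.452724)
  → (-1.433306, 2.263384)
(p(1.43), q(1.43)) ≈ (-1.4333, 2.2634)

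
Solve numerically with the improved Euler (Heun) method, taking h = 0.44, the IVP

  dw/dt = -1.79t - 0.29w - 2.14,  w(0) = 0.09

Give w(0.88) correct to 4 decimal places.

-2.2382

Heun: k1 = f(t_n, w_n); k2 = f(t_n + h, w_n + h·k1); w_{n+1} = w_n + (h/2)·(k1 + k2).
t=0.000000, w=0.090000:
  k1 = f(0.000000, 0.090000) = -2.166100
  k2 = f(0.440000, -0.863084) = -2.677306
  w ← 0.090000 + (0.44/2)·(-2.166100 + (-2.677306)) = -0.975549
t=0.440000, w=-0.975549:
  k1 = f(0.440000, -0.975549) = -2.644691
  k2 = f(0.880000, -2.139213) = -3.094828
  w ← -0.975549 + (0.44/2)·(-2.644691 + (-3.094828)) = -2.238243
w(0.88) ≈ -2.2382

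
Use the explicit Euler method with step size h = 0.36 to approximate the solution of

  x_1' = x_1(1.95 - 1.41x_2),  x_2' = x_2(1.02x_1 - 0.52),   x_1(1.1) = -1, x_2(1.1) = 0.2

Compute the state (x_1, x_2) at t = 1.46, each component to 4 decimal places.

-1.6005, 0.0891

Euler on (x_1,x_2): x_1_{n+1} = x_1_n + h·x_1', x_2_{n+1} = x_2_n + h·x_2'.
1.100000: (-1.000000, 0.200000); f=(-1.668000, -0.308000) → (-1.600480, 0.089120)
(x_1(1.46), x_2(1.46)) ≈ (-1.6005, 0.0891)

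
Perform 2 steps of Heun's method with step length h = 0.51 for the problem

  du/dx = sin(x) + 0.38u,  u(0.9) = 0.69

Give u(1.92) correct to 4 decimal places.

2.1490

Heun: k1 = f(x_n, u_n); k2 = f(x_n + h, u_n + h·k1); u_{n+1} = u_n + (h/2)·(k1 + k2).
x=0.900000, u=0.690000:
  k1 = f(0.900000, 0.690000) = 1.045527
  k2 = f(1.410000, 1.223219) = 1.451923
  u ← 0.690000 + (0.51/2)·(1.045527 + 1.451923) = 1.326850
x=1.410000, u=1.326850:
  k1 = f(1.410000, 1.326850) = 1.491303
  k2 = f(1.920000, 2.087414) = 1.732863
  u ← 1.326850 + (0.51/2)·(1.491303 + 1.732863) = 2.149012
u(1.92) ≈ 2.1490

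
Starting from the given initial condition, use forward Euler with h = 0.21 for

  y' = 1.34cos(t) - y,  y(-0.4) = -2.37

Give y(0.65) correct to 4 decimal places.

Euler: y_{n+1} = y_n + h·f(t_n, y_n).
t=-0.400000, y=-2.370000: f=3.604222 → y ← -2.370000 + 0.21·3.604222 = -1.613113
t=-0.190000, y=-1.613113: f=2.928999 → y ← -1.613113 + 0.21·2.928999 = -0.998024
t=0.020000, y=-0.998024: f=2.337756 → y ← -0.998024 + 0.21·2.337756 = -0.507095
t=0.230000, y=-0.507095: f=1.811808 → y ← -0.507095 + 0.21·1.811808 = -0.126615
t=0.440000, y=-0.126615: f=1.338983 → y ← -0.126615 + 0.21·1.338983 = 0.154571
y(0.65) ≈ 0.1546

0.1546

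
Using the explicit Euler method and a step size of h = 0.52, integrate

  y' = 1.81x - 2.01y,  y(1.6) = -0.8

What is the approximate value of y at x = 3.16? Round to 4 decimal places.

2.3977

Euler: y_{n+1} = y_n + h·f(x_n, y_n).
x=1.600000, y=-0.800000: f=4.504000 → y ← -0.800000 + 0.52·4.504000 = 1.542080
x=2.120000, y=1.542080: f=0.737619 → y ← 1.542080 + 0.52·0.737619 = 1.925642
x=2.640000, y=1.925642: f=0.907860 → y ← 1.925642 + 0.52·0.907860 = 2.397729
y(3.16) ≈ 2.3977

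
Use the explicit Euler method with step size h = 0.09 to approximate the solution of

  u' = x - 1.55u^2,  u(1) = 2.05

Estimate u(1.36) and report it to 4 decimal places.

Euler: u_{n+1} = u_n + h·f(x_n, u_n).
x=1.000000, u=2.050000: f=-5.513875 → u ← 2.050000 + 0.09·(-5.513875) = 1.553751
x=1.090000, u=1.553751: f=-2.651922 → u ← 1.553751 + 0.09·(-2.651922) = 1.315078
x=1.180000, u=1.315078: f=-1.500618 → u ← 1.315078 + 0.09·(-1.500618) = 1.180023
x=1.270000, u=1.180023: f=-0.888303 → u ← 1.180023 + 0.09·(-0.888303) = 1.100075
u(1.36) ≈ 1.1001

1.1001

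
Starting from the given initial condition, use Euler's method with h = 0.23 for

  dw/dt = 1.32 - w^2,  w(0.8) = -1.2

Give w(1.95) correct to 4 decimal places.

Euler: w_{n+1} = w_n + h·f(t_n, w_n).
t=0.800000, w=-1.200000: f=-0.120000 → w ← -1.200000 + 0.23·(-0.120000) = -1.227600
t=1.030000, w=-1.227600: f=-0.187002 → w ← -1.227600 + 0.23·(-0.187002) = -1.270610
t=1.260000, w=-1.270610: f=-0.294451 → w ← -1.270610 + 0.23·(-0.294451) = -1.338334
t=1.490000, w=-1.338334: f=-0.471138 → w ← -1.338334 + 0.23·(-0.471138) = -1.446696
t=1.720000, w=-1.446696: f=-0.772929 → w ← -1.446696 + 0.23·(-0.772929) = -1.624470
w(1.95) ≈ -1.6245

-1.6245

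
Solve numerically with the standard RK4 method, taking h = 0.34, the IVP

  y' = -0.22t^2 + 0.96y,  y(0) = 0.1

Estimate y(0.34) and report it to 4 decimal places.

RK4: k1 = f(t_n, y_n); k2 = f(t_n + h/2, y_n + (h/2)·k1); k3 = f(t_n + h/2, y_n + (h/2)·k2); k4 = f(t_n + h, y_n + h·k3); y_{n+1} = y_n + (h/6)·(k1 + 2k2 + 2k3 + k4).
t=0.000000, y=0.100000:
  k1 = f(0.000000, 0.100000) = 0.096000
  k2 = f(0.170000, 0.116320) = 0.105309
  k3 = f(0.170000, 0.117903) = 0.106828
  k4 = f(0.340000, 0.136322) = 0.105437
  y ← 0.100000 + (0.34/6)·(k1 + 2k2 + 2k3 + k4) = 0.135457
y(0.34) ≈ 0.1355

0.1355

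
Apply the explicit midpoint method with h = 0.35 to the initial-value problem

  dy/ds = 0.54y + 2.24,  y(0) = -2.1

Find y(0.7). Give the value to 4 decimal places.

Midpoint: k1 = f(s_n, y_n); k2 = f(s_n + h/2, y_n + (h/2)·k1); y_{n+1} = y_n + h·k2.
s=0.000000, y=-2.100000:
  k1 = f(0.000000, -2.100000) = 1.106000
  k2 = f(0.175000, -1.906450) = 1.210517
  y ← -2.100000 + 0.35·1.210517 = -1.676319
s=0.350000, y=-1.676319:
  k1 = f(0.350000, -1.676319) = 1.334788
  k2 = f(0.525000, -1.442731) = 1.460925
  y ← -1.676319 + 0.35·1.460925 = -1.164995
y(0.7) ≈ -1.1650

-1.1650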